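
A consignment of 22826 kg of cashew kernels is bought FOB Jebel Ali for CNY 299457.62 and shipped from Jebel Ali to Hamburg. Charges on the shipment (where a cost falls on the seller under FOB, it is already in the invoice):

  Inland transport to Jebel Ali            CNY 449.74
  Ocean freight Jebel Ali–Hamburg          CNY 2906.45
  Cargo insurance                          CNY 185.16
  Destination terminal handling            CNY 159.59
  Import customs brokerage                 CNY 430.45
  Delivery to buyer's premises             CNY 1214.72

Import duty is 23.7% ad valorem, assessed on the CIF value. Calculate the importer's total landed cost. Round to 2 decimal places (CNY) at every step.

FOB: the seller bears costs until goods are on board at the origin port; the buyer bears freight, insurance and all costs thereafter.
Already in the invoice (seller's account under FOB): inland to port — exclude.
CIF value = FOB price + freight + insurance = 299457.62 + 2906.45 + 185.16 = 302549.23
Import duty = 302549.23 × 23.7% = 71704.17
Buyer bears: freight 2906.45 + insurance 185.16 + destination terminal 159.59 + brokerage 430.45 + delivery 1214.72 + duty 71704.17 = 76600.54
Landed cost = invoice 299457.62 + 76600.54 = 376058.16

Total landed cost: CNY 376058.16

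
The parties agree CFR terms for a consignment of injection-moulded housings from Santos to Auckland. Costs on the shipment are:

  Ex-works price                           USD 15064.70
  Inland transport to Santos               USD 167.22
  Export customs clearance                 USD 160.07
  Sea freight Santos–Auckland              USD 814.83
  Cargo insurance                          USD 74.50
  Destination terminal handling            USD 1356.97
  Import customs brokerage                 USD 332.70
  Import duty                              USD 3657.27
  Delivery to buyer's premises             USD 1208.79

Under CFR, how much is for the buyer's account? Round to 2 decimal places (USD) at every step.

CFR: the seller pays costs through ocean freight to the destination port, but not insurance.
Seller's account: goods 15064.70 + inland to port 167.22 + export clearance 160.07 + freight 814.83 = 16206.82
Buyer's account: insurance 74.50 + destination terminal 1356.97 + brokerage 332.70 + duty 3657.27 + delivery 1208.79 = 6630.23

Buyer's account: USD 6630.23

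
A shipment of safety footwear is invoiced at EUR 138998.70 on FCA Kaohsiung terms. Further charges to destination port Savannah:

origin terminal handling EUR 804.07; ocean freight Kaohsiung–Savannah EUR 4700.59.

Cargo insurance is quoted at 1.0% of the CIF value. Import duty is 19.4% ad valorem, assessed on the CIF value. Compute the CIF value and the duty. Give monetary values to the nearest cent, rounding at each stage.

Let C be the CIF value. C = FCA price + pre-shipment costs + freight + 1.0% × C
C − 1.0% × C = 138998.70 + 804.07 + 4700.59
0.99 × C = 144503.36
C = 144503.36 / 0.99 = 145962.99
Insurance premium = 1.0% × 145962.99 = 1459.63
Import duty = 145962.99 × 19.4% = 28316.82

CIF value: EUR 145962.99; import duty: EUR 28316.82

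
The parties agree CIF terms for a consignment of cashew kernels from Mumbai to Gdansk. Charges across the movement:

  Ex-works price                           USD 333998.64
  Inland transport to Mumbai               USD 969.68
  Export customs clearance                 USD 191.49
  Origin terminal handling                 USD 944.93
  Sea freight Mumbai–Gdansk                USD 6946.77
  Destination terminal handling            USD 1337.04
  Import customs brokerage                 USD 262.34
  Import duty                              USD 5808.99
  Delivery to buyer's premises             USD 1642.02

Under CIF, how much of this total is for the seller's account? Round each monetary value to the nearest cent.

CIF: the seller pays costs through ocean freight and marine insurance to the destination port.
Seller's account: goods 333998.64 + inland to port 969.68 + export clearance 191.49 + origin terminal 944.93 + freight 6946.77 = 343051.51
Buyer's account: destination terminal 1337.04 + brokerage 262.34 + duty 5808.99 + delivery 1642.02 = 9050.39

Seller's account: USD 343051.51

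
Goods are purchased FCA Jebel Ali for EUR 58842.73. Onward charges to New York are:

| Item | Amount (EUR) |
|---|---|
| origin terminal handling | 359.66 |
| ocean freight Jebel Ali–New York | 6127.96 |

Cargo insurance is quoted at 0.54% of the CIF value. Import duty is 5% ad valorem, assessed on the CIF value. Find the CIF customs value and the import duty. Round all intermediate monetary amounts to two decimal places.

CIF value: EUR 65685.05; import duty: EUR 3284.25

Let C be the CIF value. C = FCA price + pre-shipment costs + freight + 0.54% × C
C − 0.54% × C = 58842.73 + 359.66 + 6127.96
0.9946 × C = 65330.35
C = 65330.35 / 0.9946 = 65685.05
Insurance premium = 0.54% × 65685.05 = 354.70
Import duty = 65685.05 × 5% = 3284.25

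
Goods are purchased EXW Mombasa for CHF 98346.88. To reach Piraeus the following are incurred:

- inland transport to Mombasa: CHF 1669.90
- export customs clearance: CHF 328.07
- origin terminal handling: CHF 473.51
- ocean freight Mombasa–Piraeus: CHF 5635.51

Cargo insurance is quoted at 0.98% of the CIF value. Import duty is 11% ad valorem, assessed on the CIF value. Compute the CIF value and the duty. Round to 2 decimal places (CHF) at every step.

CIF value: CHF 107507.44; import duty: CHF 11825.82

Let C be the CIF value. C = EXW price + pre-shipment costs + freight + 0.98% × C
C − 0.98% × C = 98346.88 + 1669.90 + 328.07 + 473.51 + 5635.51
0.9902 × C = 106453.87
C = 106453.87 / 0.9902 = 107507.44
Insurance premium = 0.98% × 107507.44 = 1053.57
Import duty = 107507.44 × 11% = 11825.82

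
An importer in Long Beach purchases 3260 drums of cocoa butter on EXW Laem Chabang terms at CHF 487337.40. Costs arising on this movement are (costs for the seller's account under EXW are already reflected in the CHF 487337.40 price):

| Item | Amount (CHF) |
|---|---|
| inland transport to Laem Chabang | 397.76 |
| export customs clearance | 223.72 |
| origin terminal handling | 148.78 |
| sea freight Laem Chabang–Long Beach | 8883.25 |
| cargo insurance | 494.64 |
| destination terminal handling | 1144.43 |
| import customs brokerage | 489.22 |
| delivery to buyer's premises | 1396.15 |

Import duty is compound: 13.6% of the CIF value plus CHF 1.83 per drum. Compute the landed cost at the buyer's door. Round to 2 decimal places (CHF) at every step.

EXW: the seller makes goods available at their premises; the buyer bears all onward costs.
CIF value = EXW price + inland to port + export clearance + origin terminal + freight + insurance = 487337.40 + 397.76 + 223.72 + 148.78 + 8883.25 + 494.64 = 497485.55
Ad valorem component: 497485.55 × 13.6% = 67658.03
Specific component: 3260 × 1.83 = 5965.80
Import duty = 67658.03 + 5965.80 = 73623.83
Buyer bears: inland to port 397.76 + export clearance 223.72 + origin terminal 148.78 + freight 8883.25 + insurance 494.64 + destination terminal 1144.43 + brokerage 489.22 + delivery 1396.15 + duty 73623.83 = 86801.78
Landed cost = invoice 487337.40 + 86801.78 = 574139.18

Total landed cost: CHF 574139.18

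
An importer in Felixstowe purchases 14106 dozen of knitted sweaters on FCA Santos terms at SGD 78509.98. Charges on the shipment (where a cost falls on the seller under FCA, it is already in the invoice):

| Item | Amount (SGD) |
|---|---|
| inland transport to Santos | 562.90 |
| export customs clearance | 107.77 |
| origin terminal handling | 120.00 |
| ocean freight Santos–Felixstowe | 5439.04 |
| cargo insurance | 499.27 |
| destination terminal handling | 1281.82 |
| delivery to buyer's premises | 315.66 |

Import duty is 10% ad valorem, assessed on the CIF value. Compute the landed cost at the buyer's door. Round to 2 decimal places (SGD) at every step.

FCA: the seller delivers export-cleared goods to the carrier; the buyer bears costs from that point.
Already in the invoice (seller's account under FCA): inland to port, export clearance — exclude.
CIF value = FCA price + origin terminal + freight + insurance = 78509.98 + 120.00 + 5439.04 + 499.27 = 84568.29
Import duty = 84568.29 × 10% = 8456.83
Buyer bears: origin terminal 120.00 + freight 5439.04 + insurance 499.27 + destination terminal 1281.82 + delivery 315.66 + duty 8456.83 = 16112.62
Landed cost = invoice 78509.98 + 16112.62 = 94622.60

Total landed cost: SGD 94622.60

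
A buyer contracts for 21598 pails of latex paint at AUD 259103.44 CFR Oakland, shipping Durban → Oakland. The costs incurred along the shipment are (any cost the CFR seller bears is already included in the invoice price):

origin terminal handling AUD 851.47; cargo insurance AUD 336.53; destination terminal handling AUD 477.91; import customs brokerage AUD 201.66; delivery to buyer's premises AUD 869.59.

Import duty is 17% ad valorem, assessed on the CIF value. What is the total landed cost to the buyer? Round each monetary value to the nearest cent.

Total landed cost: AUD 305093.92

CFR: the seller pays costs through ocean freight to the destination port, but not insurance.
Already in the invoice (seller's account under CFR): origin terminal — exclude.
CIF value = CFR price + insurance = 259103.44 + 336.53 = 259439.97
Import duty = 259439.97 × 17% = 44104.79
Buyer bears: insurance 336.53 + destination terminal 477.91 + brokerage 201.66 + delivery 869.59 + duty 44104.79 = 45990.48
Landed cost = invoice 259103.44 + 45990.48 = 305093.92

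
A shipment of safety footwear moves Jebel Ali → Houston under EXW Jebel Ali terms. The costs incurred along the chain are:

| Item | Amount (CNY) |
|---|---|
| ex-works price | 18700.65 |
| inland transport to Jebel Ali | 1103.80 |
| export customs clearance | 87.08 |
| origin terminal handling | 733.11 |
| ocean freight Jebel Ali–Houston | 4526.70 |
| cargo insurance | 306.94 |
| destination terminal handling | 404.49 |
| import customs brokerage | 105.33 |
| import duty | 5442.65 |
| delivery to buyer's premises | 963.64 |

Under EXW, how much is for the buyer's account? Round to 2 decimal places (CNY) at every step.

EXW: the seller makes goods available at their premises; the buyer bears all onward costs.
Seller's account: goods 18700.65 = 18700.65
Buyer's account: inland to port 1103.80 + export clearance 87.08 + origin terminal 733.11 + freight 4526.70 + insurance 306.94 + destination terminal 404.49 + brokerage 105.33 + duty 5442.65 + delivery 963.64 = 13673.74

Buyer's account: CNY 13673.74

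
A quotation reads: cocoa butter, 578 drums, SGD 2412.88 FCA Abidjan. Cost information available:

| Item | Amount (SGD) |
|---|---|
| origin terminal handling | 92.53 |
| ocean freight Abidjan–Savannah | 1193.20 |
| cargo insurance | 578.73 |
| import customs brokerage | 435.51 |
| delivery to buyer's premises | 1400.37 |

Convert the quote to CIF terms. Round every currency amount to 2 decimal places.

Not relevant to the conversion: brokerage, delivery — on the buyer under both terms; not part of either seller's price.
From FCA to CIF, the seller additionally bears: origin terminal, freight, insurance.
CIF price = 2412.88 + 92.53 + 1193.20 + 578.73 = 4277.34

CIF price: SGD 4277.34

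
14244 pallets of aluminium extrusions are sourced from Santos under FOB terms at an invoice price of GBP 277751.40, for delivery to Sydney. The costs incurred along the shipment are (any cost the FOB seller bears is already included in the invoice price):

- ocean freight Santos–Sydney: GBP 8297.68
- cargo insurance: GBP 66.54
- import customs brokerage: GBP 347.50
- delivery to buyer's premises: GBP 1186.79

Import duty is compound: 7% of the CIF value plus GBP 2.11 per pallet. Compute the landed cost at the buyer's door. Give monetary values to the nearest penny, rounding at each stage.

FOB: the seller bears costs until goods are on board at the origin port; the buyer bears freight, insurance and all costs thereafter.
CIF value = FOB price + freight + insurance = 277751.40 + 8297.68 + 66.54 = 286115.62
Ad valorem component: 286115.62 × 7% = 20028.09
Specific component: 14244 × 2.11 = 30054.84
Import duty = 20028.09 + 30054.84 = 50082.93
Buyer bears: freight 8297.68 + insurance 66.54 + brokerage 347.50 + delivery 1186.79 + duty 50082.93 = 59981.44
Landed cost = invoice 277751.40 + 59981.44 = 337732.84

Total landed cost: GBP 337732.84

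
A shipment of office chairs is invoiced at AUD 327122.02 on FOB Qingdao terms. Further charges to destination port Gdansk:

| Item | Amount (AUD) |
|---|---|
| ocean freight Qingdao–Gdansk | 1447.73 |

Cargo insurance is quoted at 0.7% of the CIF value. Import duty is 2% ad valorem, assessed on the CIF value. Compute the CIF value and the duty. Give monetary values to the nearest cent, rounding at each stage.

CIF value: AUD 330885.95; import duty: AUD 6617.72

Let C be the CIF value. C = FOB price + freight + 0.7% × C
C − 0.7% × C = 327122.02 + 1447.73
0.993 × C = 328569.75
C = 328569.75 / 0.993 = 330885.95
Insurance premium = 0.7% × 330885.95 = 2316.20
Import duty = 330885.95 × 2% = 6617.72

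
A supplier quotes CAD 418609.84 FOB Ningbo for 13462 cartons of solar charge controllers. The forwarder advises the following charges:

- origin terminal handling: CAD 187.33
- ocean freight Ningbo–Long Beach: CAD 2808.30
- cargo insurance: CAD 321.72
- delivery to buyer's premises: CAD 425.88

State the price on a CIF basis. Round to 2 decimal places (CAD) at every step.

Not relevant to the conversion: origin terminal — on the seller under both FOB and CIF; already in the FOB price and stays in the CIF price. delivery — on the buyer under both terms; not part of either seller's price.
From FOB to CIF, the seller additionally bears: freight, insurance.
CIF price = 418609.84 + 2808.30 + 321.72 = 421739.86

CIF price: CAD 421739.86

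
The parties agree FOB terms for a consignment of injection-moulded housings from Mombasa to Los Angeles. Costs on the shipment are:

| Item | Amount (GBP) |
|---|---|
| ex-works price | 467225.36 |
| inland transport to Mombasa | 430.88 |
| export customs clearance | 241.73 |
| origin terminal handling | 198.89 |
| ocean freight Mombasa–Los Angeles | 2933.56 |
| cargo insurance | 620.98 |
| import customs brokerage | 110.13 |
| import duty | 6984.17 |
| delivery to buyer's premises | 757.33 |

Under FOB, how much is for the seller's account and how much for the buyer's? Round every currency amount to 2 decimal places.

FOB: the seller bears costs until goods are on board at the origin port; the buyer bears freight, insurance and all costs thereafter.
Seller's account: goods 467225.36 + inland to port 430.88 + export clearance 241.73 + origin terminal 198.89 = 468096.86
Buyer's account: freight 2933.56 + insurance 620.98 + brokerage 110.13 + duty 6984.17 + delivery 757.33 = 11406.17

Seller: GBP 468096.86; buyer: GBP 11406.17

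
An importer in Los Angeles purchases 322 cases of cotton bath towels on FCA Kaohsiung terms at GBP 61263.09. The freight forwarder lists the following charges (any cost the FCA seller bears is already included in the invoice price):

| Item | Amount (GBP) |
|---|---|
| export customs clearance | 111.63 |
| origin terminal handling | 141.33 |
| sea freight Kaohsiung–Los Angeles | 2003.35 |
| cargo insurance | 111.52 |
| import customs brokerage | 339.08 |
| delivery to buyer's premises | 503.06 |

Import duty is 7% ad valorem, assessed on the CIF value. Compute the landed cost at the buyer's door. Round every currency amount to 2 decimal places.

Total landed cost: GBP 68807.78

FCA: the seller delivers export-cleared goods to the carrier; the buyer bears costs from that point.
Already in the invoice (seller's account under FCA): export clearance — exclude.
CIF value = FCA price + origin terminal + freight + insurance = 61263.09 + 141.33 + 2003.35 + 111.52 = 63519.29
Import duty = 63519.29 × 7% = 4446.35
Buyer bears: origin terminal 141.33 + freight 2003.35 + insurance 111.52 + brokerage 339.08 + delivery 503.06 + duty 4446.35 = 7544.69
Landed cost = invoice 61263.09 + 7544.69 = 68807.78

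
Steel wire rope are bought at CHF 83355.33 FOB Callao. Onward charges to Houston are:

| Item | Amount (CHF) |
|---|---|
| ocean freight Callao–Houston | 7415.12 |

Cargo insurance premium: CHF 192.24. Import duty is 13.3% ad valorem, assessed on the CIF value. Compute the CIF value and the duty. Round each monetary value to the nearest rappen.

CIF value: CHF 90962.69; import duty: CHF 12098.04

CIF = FOB price + freight + insurance
CIF = 83355.33 + 7415.12 + 192.24 = 90962.69
Import duty = 90962.69 × 13.3% = 12098.04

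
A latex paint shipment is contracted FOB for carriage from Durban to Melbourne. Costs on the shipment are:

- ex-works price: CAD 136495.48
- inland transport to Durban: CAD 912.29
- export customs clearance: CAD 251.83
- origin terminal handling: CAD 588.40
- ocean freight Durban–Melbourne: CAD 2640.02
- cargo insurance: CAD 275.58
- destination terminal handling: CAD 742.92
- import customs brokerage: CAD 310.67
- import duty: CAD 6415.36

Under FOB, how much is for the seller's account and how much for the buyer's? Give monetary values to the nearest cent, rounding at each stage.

FOB: the seller bears costs until goods are on board at the origin port; the buyer bears freight, insurance and all costs thereafter.
Seller's account: goods 136495.48 + inland to port 912.29 + export clearance 251.83 + origin terminal 588.40 = 138248.00
Buyer's account: freight 2640.02 + insurance 275.58 + destination terminal 742.92 + brokerage 310.67 + duty 6415.36 = 10384.55

Seller: CAD 138248.00; buyer: CAD 10384.55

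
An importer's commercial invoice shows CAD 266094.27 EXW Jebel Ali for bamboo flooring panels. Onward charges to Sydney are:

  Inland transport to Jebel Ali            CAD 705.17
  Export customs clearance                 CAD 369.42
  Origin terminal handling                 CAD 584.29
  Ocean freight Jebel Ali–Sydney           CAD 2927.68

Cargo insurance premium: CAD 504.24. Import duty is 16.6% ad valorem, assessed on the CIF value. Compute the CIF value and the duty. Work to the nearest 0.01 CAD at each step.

CIF value: CAD 271185.07; import duty: CAD 45016.72

CIF = EXW price + pre-shipment costs + freight + insurance
CIF = 266094.27 + 705.17 + 369.42 + 584.29 + 2927.68 + 504.24 = 271185.07
Import duty = 271185.07 × 16.6% = 45016.72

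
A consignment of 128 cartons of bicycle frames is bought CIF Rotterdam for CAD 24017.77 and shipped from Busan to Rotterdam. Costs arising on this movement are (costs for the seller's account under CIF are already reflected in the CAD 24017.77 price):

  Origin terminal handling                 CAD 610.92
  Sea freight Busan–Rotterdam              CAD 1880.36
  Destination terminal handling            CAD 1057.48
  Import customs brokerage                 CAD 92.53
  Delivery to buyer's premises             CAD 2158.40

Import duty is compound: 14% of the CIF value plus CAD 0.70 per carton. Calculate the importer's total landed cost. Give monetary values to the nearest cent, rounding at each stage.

Total landed cost: CAD 30778.27

CIF: the seller pays costs through ocean freight and marine insurance to the destination port.
Already in the invoice (seller's account under CIF): origin terminal, freight — exclude.
The CIF price already equals the CIF value: 24017.77
Ad valorem component: 24017.77 × 14% = 3362.49
Specific component: 128 × 0.70 = 89.60
Import duty = 3362.49 + 89.60 = 3452.09
Buyer bears: destination terminal 1057.48 + brokerage 92.53 + delivery 2158.40 + duty 3452.09 = 6760.50
Landed cost = invoice 24017.77 + 6760.50 = 30778.27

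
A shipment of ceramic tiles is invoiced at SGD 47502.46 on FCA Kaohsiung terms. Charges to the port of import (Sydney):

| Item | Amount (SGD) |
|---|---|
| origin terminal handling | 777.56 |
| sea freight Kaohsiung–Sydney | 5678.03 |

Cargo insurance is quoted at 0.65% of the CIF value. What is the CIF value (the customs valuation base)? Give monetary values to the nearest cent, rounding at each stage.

Let C be the CIF value. C = FCA price + pre-shipment costs + freight + 0.65% × C
C − 0.65% × C = 47502.46 + 777.56 + 5678.03
0.9935 × C = 53958.05
C = 53958.05 / 0.9935 = 54311.07
Insurance premium = 0.65% × 54311.07 = 353.02

CIF value: SGD 54311.07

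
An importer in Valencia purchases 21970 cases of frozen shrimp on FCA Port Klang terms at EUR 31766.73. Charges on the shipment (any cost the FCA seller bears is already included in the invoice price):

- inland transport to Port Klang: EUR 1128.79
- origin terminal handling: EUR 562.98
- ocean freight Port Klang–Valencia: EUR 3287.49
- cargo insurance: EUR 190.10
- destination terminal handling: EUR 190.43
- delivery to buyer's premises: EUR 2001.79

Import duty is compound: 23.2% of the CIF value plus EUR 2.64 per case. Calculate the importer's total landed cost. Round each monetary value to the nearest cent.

Total landed cost: EUR 104307.61

FCA: the seller delivers export-cleared goods to the carrier; the buyer bears costs from that point.
Already in the invoice (seller's account under FCA): inland to port — exclude.
CIF value = FCA price + origin terminal + freight + insurance = 31766.73 + 562.98 + 3287.49 + 190.10 = 35807.30
Ad valorem component: 35807.30 × 23.2% = 8307.29
Specific component: 21970 × 2.64 = 58000.80
Import duty = 8307.29 + 58000.80 = 66308.09
Buyer bears: origin terminal 562.98 + freight 3287.49 + insurance 190.10 + destination terminal 190.43 + delivery 2001.79 + duty 66308.09 = 72540.88
Landed cost = invoice 31766.73 + 72540.88 = 104307.61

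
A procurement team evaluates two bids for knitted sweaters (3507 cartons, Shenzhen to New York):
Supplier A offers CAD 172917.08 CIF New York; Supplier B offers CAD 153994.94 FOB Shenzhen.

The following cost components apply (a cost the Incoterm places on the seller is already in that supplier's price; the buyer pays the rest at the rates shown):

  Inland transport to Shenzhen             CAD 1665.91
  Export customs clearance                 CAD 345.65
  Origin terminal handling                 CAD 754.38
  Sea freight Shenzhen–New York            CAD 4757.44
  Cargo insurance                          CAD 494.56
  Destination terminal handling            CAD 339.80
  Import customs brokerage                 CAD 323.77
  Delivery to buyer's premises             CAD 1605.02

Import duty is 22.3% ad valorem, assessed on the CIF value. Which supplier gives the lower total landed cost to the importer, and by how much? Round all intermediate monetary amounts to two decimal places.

Supplier B is cheaper by CAD 16718.58

Supplier A (CIF):
The CIF price already equals the CIF value: 172917.08
Import duty = 172917.08 × 22.3% = 38560.51
Buyer bears (A): 339.80 + 323.77 + 1605.02 = 2268.59
Landed cost (A) = invoice 172917.08 + 2268.59 + duty 38560.51 = 213746.18
Supplier B (FOB):
CIF value = FOB price + freight + insurance = 153994.94 + 4757.44 + 494.56 = 159246.94
Import duty = 159246.94 × 22.3% = 35512.07
Buyer bears (B): 4757.44 + 494.56 + 339.80 + 323.77 + 1605.02 = 7520.59
Landed cost (B) = invoice 153994.94 + 7520.59 + duty 35512.07 = 197027.60
Difference = |213746.18 − 197027.60| = 16718.58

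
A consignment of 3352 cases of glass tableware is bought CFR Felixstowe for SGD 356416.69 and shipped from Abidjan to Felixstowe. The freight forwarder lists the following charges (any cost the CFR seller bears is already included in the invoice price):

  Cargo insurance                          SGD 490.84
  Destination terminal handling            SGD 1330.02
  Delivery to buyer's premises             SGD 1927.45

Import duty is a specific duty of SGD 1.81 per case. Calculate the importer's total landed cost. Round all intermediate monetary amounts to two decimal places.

Total landed cost: SGD 366232.12

CFR: the seller pays costs through ocean freight to the destination port, but not insurance.
CIF value = CFR price + insurance = 356416.69 + 490.84 = 356907.53
Import duty = 3352 × 1.81 = 6067.12
Buyer bears: insurance 490.84 + destination terminal 1330.02 + delivery 1927.45 + duty 6067.12 = 9815.43
Landed cost = invoice 356416.69 + 9815.43 = 366232.12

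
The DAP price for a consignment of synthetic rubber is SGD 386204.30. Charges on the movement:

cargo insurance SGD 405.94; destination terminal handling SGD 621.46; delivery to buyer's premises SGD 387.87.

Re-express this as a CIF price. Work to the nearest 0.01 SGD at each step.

CIF price: SGD 385194.97

Not relevant to the conversion: insurance — on the seller under both DAP and CIF; already in the DAP price and stays in the CIF price.
From DAP to CIF, the seller no longer bears: destination terminal, delivery.
CIF price = 386204.30 − 621.46 − 387.87 = 385194.97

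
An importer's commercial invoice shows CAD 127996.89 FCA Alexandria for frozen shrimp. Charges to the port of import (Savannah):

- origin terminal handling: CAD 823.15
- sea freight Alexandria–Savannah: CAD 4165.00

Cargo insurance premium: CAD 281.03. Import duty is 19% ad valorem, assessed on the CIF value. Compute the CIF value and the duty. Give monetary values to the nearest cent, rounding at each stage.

CIF value: CAD 133266.07; import duty: CAD 25320.55

CIF = FCA price + pre-shipment costs + freight + insurance
CIF = 127996.89 + 823.15 + 4165.00 + 281.03 = 133266.07
Import duty = 133266.07 × 19% = 25320.55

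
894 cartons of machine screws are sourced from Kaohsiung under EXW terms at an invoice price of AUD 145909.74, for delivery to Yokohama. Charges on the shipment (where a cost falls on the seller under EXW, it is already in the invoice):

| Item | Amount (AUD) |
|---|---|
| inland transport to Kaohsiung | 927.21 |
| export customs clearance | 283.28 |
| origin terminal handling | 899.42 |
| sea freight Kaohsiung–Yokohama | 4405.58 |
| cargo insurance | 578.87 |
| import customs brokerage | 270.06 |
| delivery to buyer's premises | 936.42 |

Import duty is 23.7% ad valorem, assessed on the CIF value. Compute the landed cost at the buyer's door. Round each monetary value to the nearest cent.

Total landed cost: AUD 190472.55

EXW: the seller makes goods available at their premises; the buyer bears all onward costs.
CIF value = EXW price + inland to port + export clearance + origin terminal + freight + insurance = 145909.74 + 927.21 + 283.28 + 899.42 + 4405.58 + 578.87 = 153004.10
Import duty = 153004.10 × 23.7% = 36261.97
Buyer bears: inland to port 927.21 + export clearance 283.28 + origin terminal 899.42 + freight 4405.58 + insurance 578.87 + brokerage 270.06 + delivery 936.42 + duty 36261.97 = 44562.81
Landed cost = invoice 145909.74 + 44562.81 = 190472.55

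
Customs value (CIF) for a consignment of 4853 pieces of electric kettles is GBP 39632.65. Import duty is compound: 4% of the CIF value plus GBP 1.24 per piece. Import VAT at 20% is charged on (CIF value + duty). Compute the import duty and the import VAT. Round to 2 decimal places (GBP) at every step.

Ad valorem component: 39632.65 × 4% = 1585.31
Specific component: 4853 × 1.24 = 6017.72
Import duty = 1585.31 + 6017.72 = 7603.03
VAT base = CIF + duty = 39632.65 + 7603.03 = 47235.68
Import VAT = 47235.68 × 20% = 9447.14

Import duty: GBP 7603.03; import VAT: GBP 9447.14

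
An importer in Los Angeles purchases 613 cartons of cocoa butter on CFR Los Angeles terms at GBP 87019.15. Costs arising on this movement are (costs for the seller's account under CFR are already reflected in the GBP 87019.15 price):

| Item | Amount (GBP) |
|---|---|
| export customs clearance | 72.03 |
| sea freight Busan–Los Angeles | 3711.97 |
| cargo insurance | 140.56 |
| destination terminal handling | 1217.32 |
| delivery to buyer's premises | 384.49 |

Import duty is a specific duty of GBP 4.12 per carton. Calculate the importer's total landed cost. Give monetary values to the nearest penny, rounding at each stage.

CFR: the seller pays costs through ocean freight to the destination port, but not insurance.
Already in the invoice (seller's account under CFR): export clearance, freight — exclude.
CIF value = CFR price + insurance = 87019.15 + 140.56 = 87159.71
Import duty = 613 × 4.12 = 2525.56
Buyer bears: insurance 140.56 + destination terminal 1217.32 + delivery 384.49 + duty 2525.56 = 4267.93
Landed cost = invoice 87019.15 + 4267.93 = 91287.08

Total landed cost: GBP 91287.08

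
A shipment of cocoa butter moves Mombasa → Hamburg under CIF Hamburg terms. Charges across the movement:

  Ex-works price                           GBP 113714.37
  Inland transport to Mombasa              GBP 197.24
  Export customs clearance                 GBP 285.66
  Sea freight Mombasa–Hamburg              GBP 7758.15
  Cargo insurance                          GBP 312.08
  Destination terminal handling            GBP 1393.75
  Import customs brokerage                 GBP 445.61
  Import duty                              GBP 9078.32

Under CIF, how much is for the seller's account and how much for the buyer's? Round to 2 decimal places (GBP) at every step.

CIF: the seller pays costs through ocean freight and marine insurance to the destination port.
Seller's account: goods 113714.37 + inland to port 197.24 + export clearance 285.66 + freight 7758.15 + insurance 312.08 = 122267.50
Buyer's account: destination terminal 1393.75 + brokerage 445.61 + duty 9078.32 = 10917.68

Seller: GBP 122267.50; buyer: GBP 10917.68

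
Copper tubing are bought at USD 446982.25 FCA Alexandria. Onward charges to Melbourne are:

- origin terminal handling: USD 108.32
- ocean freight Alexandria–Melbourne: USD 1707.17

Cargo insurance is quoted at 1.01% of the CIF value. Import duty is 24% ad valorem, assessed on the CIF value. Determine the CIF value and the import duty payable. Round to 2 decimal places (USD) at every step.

Let C be the CIF value. C = FCA price + pre-shipment costs + freight + 1.01% × C
C − 1.01% × C = 446982.25 + 108.32 + 1707.17
0.9899 × C = 448797.74
C = 448797.74 / 0.9899 = 453376.85
Insurance premium = 1.01% × 453376.85 = 4579.11
Import duty = 453376.85 × 24% = 108810.44

CIF value: USD 453376.85; import duty: USD 108810.44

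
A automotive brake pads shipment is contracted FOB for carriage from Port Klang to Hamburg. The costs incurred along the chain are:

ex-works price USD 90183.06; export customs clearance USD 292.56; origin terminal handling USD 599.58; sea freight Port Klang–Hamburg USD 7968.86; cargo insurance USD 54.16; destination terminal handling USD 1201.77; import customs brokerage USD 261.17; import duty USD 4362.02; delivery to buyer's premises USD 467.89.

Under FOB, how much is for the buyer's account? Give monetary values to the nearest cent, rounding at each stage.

Buyer's account: USD 14315.87

FOB: the seller bears costs until goods are on board at the origin port; the buyer bears freight, insurance and all costs thereafter.
Seller's account: goods 90183.06 + export clearance 292.56 + origin terminal 599.58 = 91075.20
Buyer's account: freight 7968.86 + insurance 54.16 + destination terminal 1201.77 + brokerage 261.17 + duty 4362.02 + delivery 467.89 = 14315.87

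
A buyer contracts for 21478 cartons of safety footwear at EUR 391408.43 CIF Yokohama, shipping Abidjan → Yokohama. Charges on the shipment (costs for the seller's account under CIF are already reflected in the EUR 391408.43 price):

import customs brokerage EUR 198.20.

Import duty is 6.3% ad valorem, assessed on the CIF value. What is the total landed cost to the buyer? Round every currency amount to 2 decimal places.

Total landed cost: EUR 416265.36

CIF: the seller pays costs through ocean freight and marine insurance to the destination port.
The CIF price already equals the CIF value: 391408.43
Import duty = 391408.43 × 6.3% = 24658.73
Buyer bears: brokerage 198.20 + duty 24658.73 = 24856.93
Landed cost = invoice 391408.43 + 24856.93 = 416265.36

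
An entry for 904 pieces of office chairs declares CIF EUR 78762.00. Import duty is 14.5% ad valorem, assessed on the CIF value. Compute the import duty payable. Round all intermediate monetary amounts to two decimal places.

Import duty = 78762.00 × 14.5% = 11420.49

Import duty: EUR 11420.49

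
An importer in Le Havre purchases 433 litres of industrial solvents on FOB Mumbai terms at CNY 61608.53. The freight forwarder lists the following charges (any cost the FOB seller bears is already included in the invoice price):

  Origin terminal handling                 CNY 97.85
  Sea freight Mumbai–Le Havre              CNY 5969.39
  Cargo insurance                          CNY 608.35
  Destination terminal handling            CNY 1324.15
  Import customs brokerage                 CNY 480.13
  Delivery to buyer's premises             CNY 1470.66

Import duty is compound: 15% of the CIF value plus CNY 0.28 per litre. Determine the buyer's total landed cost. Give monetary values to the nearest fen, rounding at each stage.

Total landed cost: CNY 81810.39

FOB: the seller bears costs until goods are on board at the origin port; the buyer bears freight, insurance and all costs thereafter.
Already in the invoice (seller's account under FOB): origin terminal — exclude.
CIF value = FOB price + freight + insurance = 61608.53 + 5969.39 + 608.35 = 68186.27
Ad valorem component: 68186.27 × 15% = 10227.94
Specific component: 433 × 0.28 = 121.24
Import duty = 10227.94 + 121.24 = 10349.18
Buyer bears: freight 5969.39 + insurance 608.35 + destination terminal 1324.15 + brokerage 480.13 + delivery 1470.66 + duty 10349.18 = 20201.86
Landed cost = invoice 61608.53 + 20201.86 = 81810.39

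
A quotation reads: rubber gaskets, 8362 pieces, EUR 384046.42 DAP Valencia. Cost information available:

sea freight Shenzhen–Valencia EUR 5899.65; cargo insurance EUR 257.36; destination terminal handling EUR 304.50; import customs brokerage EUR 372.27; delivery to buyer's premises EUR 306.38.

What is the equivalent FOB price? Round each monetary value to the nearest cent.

Not relevant to the conversion: brokerage — on the buyer under both terms; not part of either seller's price.
From DAP to FOB, the seller no longer bears: freight, insurance, destination terminal, delivery.
FOB price = 384046.42 − 5899.65 − 257.36 − 304.50 − 306.38 = 377278.53

FOB price: EUR 377278.53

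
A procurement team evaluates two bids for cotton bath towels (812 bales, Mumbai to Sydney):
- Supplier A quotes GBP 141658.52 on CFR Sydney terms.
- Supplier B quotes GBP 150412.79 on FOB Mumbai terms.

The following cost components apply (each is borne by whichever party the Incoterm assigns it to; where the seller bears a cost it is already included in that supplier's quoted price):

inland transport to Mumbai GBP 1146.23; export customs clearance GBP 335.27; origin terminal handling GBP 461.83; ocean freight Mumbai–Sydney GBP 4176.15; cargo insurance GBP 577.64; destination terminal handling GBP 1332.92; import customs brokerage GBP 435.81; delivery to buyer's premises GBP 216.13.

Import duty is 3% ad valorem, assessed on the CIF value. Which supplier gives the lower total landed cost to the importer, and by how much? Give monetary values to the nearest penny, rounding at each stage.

Supplier A (CFR):
CIF value = CFR price + insurance = 141658.52 + 577.64 = 142236.16
Import duty = 142236.16 × 3% = 4267.08
Buyer bears (A): 577.64 + 1332.92 + 435.81 + 216.13 = 2562.50
Landed cost (A) = invoice 141658.52 + 2562.50 + duty 4267.08 = 148488.10
Supplier B (FOB):
CIF value = FOB price + freight + insurance = 150412.79 + 4176.15 + 577.64 = 155166.58
Import duty = 155166.58 × 3% = 4655.00
Buyer bears (B): 4176.15 + 577.64 + 1332.92 + 435.81 + 216.13 = 6738.65
Landed cost (B) = invoice 150412.79 + 6738.65 + duty 4655.00 = 161806.44
Difference = |148488.10 − 161806.44| = 13318.34

Supplier A is cheaper by GBP 13318.34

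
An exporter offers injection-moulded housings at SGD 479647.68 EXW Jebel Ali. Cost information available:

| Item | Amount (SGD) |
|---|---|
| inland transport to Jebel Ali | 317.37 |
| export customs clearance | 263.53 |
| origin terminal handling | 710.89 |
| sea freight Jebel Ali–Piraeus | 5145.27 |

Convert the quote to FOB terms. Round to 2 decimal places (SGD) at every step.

FOB price: SGD 480939.47

Not relevant to the conversion: freight — on the buyer under both terms; not part of either seller's price.
From EXW to FOB, the seller additionally bears: inland to port, export clearance, origin terminal.
FOB price = 479647.68 + 317.37 + 263.53 + 710.89 = 480939.47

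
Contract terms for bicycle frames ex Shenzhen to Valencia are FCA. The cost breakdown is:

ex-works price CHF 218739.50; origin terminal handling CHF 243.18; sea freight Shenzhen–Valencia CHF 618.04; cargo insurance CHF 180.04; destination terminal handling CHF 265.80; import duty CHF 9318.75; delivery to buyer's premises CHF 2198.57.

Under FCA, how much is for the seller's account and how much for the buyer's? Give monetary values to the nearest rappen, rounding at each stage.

Seller: CHF 218739.50; buyer: CHF 12824.38

FCA: the seller delivers export-cleared goods to the carrier; the buyer bears costs from that point.
Seller's account: goods 218739.50 = 218739.50
Buyer's account: origin terminal 243.18 + freight 618.04 + insurance 180.04 + destination terminal 265.80 + duty 9318.75 + delivery 2198.57 = 12824.38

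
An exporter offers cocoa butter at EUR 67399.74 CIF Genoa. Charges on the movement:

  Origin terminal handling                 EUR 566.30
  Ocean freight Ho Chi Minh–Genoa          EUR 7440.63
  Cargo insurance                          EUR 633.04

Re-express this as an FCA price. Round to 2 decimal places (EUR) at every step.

FCA price: EUR 58759.77

From CIF to FCA, the seller no longer bears: origin terminal, freight, insurance.
FCA price = 67399.74 − 566.30 − 7440.63 − 633.04 = 58759.77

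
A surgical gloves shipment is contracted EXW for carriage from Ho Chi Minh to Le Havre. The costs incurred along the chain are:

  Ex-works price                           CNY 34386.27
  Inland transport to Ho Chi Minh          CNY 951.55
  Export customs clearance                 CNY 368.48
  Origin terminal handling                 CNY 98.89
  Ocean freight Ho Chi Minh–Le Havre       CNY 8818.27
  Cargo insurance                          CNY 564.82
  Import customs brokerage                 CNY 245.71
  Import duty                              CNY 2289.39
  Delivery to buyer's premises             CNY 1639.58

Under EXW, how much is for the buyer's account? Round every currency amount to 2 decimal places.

EXW: the seller makes goods available at their premises; the buyer bears all onward costs.
Seller's account: goods 34386.27 = 34386.27
Buyer's account: inland to port 951.55 + export clearance 368.48 + origin terminal 98.89 + freight 8818.27 + insurance 564.82 + brokerage 245.71 + duty 2289.39 + delivery 1639.58 = 14976.69

Buyer's account: CNY 14976.69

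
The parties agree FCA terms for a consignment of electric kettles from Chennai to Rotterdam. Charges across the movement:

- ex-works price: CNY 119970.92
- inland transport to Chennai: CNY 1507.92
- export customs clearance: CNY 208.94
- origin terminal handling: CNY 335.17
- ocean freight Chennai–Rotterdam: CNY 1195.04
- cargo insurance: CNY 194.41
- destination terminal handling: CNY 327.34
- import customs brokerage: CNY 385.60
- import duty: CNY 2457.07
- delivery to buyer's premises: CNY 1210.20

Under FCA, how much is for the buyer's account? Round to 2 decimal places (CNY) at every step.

FCA: the seller delivers export-cleared goods to the carrier; the buyer bears costs from that point.
Seller's account: goods 119970.92 + inland to port 1507.92 + export clearance 208.94 = 121687.78
Buyer's account: origin terminal 335.17 + freight 1195.04 + insurance 194.41 + destination terminal 327.34 + brokerage 385.60 + duty 2457.07 + delivery 1210.20 = 6104.83

Buyer's account: CNY 6104.83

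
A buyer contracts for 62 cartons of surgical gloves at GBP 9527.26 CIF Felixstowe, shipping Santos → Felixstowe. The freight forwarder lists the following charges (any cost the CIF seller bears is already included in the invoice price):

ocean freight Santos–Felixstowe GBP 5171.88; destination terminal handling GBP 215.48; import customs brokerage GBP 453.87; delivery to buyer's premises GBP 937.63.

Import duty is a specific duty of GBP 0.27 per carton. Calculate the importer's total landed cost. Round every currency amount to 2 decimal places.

CIF: the seller pays costs through ocean freight and marine insurance to the destination port.
Already in the invoice (seller's account under CIF): freight — exclude.
The CIF price already equals the CIF value: 9527.26
Import duty = 62 × 0.27 = 16.74
Buyer bears: destination terminal 215.48 + brokerage 453.87 + delivery 937.63 + duty 16.74 = 1623.72
Landed cost = invoice 9527.26 + 1623.72 = 11150.98

Total landed cost: GBP 11150.98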